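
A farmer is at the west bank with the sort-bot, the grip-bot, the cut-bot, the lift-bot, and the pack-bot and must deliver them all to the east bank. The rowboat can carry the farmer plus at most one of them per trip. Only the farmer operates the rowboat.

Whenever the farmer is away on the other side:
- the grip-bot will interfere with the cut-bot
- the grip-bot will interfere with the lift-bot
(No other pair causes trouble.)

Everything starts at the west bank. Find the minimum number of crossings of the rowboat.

Counting alone: the farmer can take at most 1 across per trip to the east bank, so moving all 5 needs at least 5 loaded trips out, with a return between consecutive ones — at least 9 crossings.
The safety rule pushes this higher. Following every safe sequence of crossings, the most of the 5 that can be at the east bank as the rowboat arrives there on crossing 9 is 4 — never all 5.
So no plan with fewer than 11 crossings exists, and this one achieves 11:
1. Farmer goes to the east bank with the grip-bot.  [the west bank: the cut-bot, the lift-bot, the pack-bot, the sort-bot | the east bank: the grip-bot]
2. Farmer goes back to the west bank alone.  [the west bank: the cut-bot, the lift-bot, the pack-bot, the sort-bot | the east bank: the grip-bot]
3. Farmer goes to the east bank with the sort-bot.  [the west bank: the cut-bot, the lift-bot, the pack-bot | the east bank: the grip-bot, the sort-bot]
4. Farmer goes back to the west bank alone.  [the west bank: the cut-bot, the lift-bot, the pack-bot | the east bank: the grip-bot, the sort-bot]
5. Farmer goes to the east bank with the cut-bot.  [the west bank: the lift-bot, the pack-bot | the east bank: the cut-bot, the grip-bot, the sort-bot]
6. Farmer goes back to the west bank with the grip-bot.  [the west bank: the grip-bot, the lift-bot, the pack-bot | the east bank: the cut-bot, the sort-bot]
7. Farmer goes to the east bank with the lift-bot.  [the west bank: the grip-bot, the pack-bot | the east bank: the cut-bot, the lift-bot, the sort-bot]
8. Farmer goes back to the west bank alone.  [the west bank: the grip-bot, the pack-bot | the east bank: the cut-bot, the lift-bot, the sort-bot]
9. Farmer goes to the east bank with the pack-bot.  [the west bank: the grip-bot | the east bank: the cut-bot, the lift-bot, the pack-bot, the sort-bot]
10. Farmer goes back to the west bank alone.  [the west bank: the grip-bot | the east bank: the cut-bot, the lift-bot, the pack-bot, the sort-bot]
11. Farmer goes to the east bank with the grip-bot.  [the west bank: — | the east bank: the cut-bot, the grip-bot, the lift-bot, the pack-bot, the sort-bot]

11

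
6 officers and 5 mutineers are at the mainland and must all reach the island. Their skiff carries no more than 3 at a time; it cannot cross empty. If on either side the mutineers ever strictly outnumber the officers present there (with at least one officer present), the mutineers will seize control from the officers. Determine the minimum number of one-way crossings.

9

Counting alone: each trip to the island takes at most 3 across and each return brings at least 1 back, so after t trips out (and t−1 returns) at most 3t − (t−1) of the 11 are across; that first reaches 11 at t = 5, so at least 9 crossings are needed.
The plan below uses exactly 9 crossings, so it is optimal:
1. 3 mutineers → the island.  (the mainland: 6O 2M; the island: 0O 3M)
2. 1 mutineer ← the mainland.  (the mainland: 6O 3M; the island: 0O 2M)
3. 3 officers → the island.  (the mainland: 3O 3M; the island: 3O 2M)
4. 1 officer ← the mainland.  (the mainland: 4O 3M; the island: 2O 2M)
5. 2 officers and 1 mutineer → the island.  (the mainland: 2O 2M; the island: 4O 3M)
6. 1 officer ← the mainland.  (the mainland: 3O 2M; the island: 3O 3M)
7. 2 officers and 1 mutineer → the island.  (the mainland: 1O 1M; the island: 5O 4M)
8. 1 officer ← the mainland.  (the mainland: 2O 1M; the island: 4O 4M)
9. 2 officers and 1 mutineer → the island.  (the mainland: 0O 0M; the island: 6O 5M)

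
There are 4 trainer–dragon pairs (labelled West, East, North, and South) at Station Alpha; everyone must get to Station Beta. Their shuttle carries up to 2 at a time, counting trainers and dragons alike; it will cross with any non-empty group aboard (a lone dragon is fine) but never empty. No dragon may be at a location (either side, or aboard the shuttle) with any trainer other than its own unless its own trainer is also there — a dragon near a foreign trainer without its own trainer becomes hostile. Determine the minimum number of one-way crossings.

impossible

Following every safe sequence of crossings from the start, the most of the 8 that can be at Station Beta as the shuttle arrives there on crossings 1, 3, 5 is 2, 3, 4 respectively; the best ever achieved is 4 of 8.
From crossing 7 on, no configuration arises that was not already reachable earlier: only 44 distinct safe configurations (who is on which side, and where the shuttle is) can ever be reached, none of them has everyone across, and every continuation just revisits them. So no valid plan exists.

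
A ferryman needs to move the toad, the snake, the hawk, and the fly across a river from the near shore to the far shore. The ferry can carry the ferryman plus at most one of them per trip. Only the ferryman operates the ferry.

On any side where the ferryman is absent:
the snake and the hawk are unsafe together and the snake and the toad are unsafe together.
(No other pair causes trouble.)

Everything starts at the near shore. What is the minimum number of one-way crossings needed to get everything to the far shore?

9

Counting alone: the ferryman can take at most 1 across per trip to the far shore, so moving all 4 needs at least 4 loaded trips out, with a return between consecutive ones — at least 7 crossings.
The safety rule pushes this higher. Following every safe sequence of crossings, the most of the 4 that can be at the far shore as the ferry arrives there on crossing 7 is 3 — never all 4.
So no plan with fewer than 9 crossings exists, and this one achieves 9:
1. Ferryman goes to the far shore with the snake.
2. Ferryman goes back to the near shore alone.
3. Ferryman goes to the far shore with the toad.
4. Ferryman goes back to the near shore with the snake.
5. Ferryman goes to the far shore with the hawk.
6. Ferryman goes back to the near shore alone.
7. Ferryman goes to the far shore with the fly.
8. Ferryman goes back to the near shore alone.
9. Ferryman goes to the far shore with the snake.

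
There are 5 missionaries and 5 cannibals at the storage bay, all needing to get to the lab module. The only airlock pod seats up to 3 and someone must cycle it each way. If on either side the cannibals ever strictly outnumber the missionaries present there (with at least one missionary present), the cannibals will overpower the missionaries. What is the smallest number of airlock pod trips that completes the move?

Counting alone: each trip to the lab module takes at most 3 across and each return brings at least 1 back, so after t trips out (and t−1 returns) at most 3t − (t−1) of the 10 are across; that first reaches 10 at t = 5, so at least 9 crossings are needed.
The safety rule pushes this higher. Following every safe sequence of crossings, the most of the 10 that can be at the lab module as the airlock pod arrives there on crossing 9 is 9 — never all 10.
So no plan with fewer than 11 crossings exists, and this one achieves 11:
1. 2 cannibals → the lab module.  (the storage bay: 5M 3C; the lab module: 0M 2C)
2. 1 cannibal ← the storage bay.  (the storage bay: 5M 4C; the lab module: 0M 1C)
3. 3 cannibals → the lab module.  (the storage bay: 5M 1C; the lab module: 0M 4C)
4. 1 cannibal ← the storage bay.  (the storage bay: 5M 2C; the lab module: 0M 3C)
5. 3 missionaries → the lab module.  (the storage bay: 2M 2C; the lab module: 3M 3C)
6. 1 missionary and 1 cannibal ← the storage bay.  (the storage bay: 3M 3C; the lab module: 2M 2C)
7. 3 missionaries → the lab module.  (the storage bay: 0M 3C; the lab module: 5M 2C)
8. 1 cannibal ← the storage bay.  (the storage bay: 0M 4C; the lab module: 5M 1C)
9. 2 cannibals → the lab module.  (the storage bay: 0M 2C; the lab module: 5M 3C)
10. 1 cannibal ← the storage bay.  (the storage bay: 0M 3C; the lab module: 5M 2C)
11. 3 cannibals → the lab module.  (the storage bay: 0M 0C; the lab module: 5M 5C)

11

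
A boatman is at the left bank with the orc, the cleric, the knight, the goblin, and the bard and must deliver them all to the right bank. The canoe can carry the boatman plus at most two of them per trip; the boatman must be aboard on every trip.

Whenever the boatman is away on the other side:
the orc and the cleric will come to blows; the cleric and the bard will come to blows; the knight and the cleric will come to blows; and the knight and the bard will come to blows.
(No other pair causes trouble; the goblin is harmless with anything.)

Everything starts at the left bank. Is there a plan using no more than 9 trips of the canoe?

Yes — this plan uses 7 crossings (≤ 9):
1. Boatman goes to the right bank with the cleric and the knight.  [the left bank: the bard, the goblin, the orc | the right bank: the cleric, the knight]
2. Boatman goes back to the left bank with the cleric.  [the left bank: the bard, the cleric, the goblin, the orc | the right bank: the knight]
3. Boatman goes to the right bank with the cleric and the orc.  [the left bank: the bard, the goblin | the right bank: the cleric, the knight, the orc]
4. Boatman goes back to the left bank with the cleric.  [the left bank: the bard, the cleric, the goblin | the right bank: the knight, the orc]
5. Boatman goes to the right bank with the cleric and the goblin.  [the left bank: the bard | the right bank: the cleric, the goblin, the knight, the orc]
6. Boatman goes back to the left bank with the cleric.  [the left bank: the bard, the cleric | the right bank: the goblin, the knight, the orc]
7. Boatman goes to the right bank with the bard and the cleric.  [the left bank: — | the right bank: the bard, the cleric, the goblin, the knight, the orc]

Yes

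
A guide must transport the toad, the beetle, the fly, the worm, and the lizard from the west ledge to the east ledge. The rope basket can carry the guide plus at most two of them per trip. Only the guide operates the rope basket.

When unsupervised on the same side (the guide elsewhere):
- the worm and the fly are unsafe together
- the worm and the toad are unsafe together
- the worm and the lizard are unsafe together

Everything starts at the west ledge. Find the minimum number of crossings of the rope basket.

Counting alone: the guide can take at most 2 across per trip to the east ledge, so moving all 5 needs at least 3 loaded trips out, with a return between consecutive ones — at least 5 crossings.
The plan below uses exactly 5 crossings, so it is optimal:
1. Guide goes to the east ledge with the toad and the worm.  [the west ledge: the beetle, the fly, the lizard | the east ledge: the toad, the worm]
2. Guide goes back to the west ledge with the worm.  [the west ledge: the beetle, the fly, the lizard, the worm | the east ledge: the toad]
3. Guide goes to the east ledge with the fly and the lizard.  [the west ledge: the beetle, the worm | the east ledge: the fly, the lizard, the toad]
4. Guide goes back to the west ledge alone.  [the west ledge: the beetle, the worm | the east ledge: the fly, the lizard, the toad]
5. Guide goes to the east ledge with the beetle and the worm.  [the west ledge: — | the east ledge: the beetle, the fly, the lizard, the toad, the worm]

5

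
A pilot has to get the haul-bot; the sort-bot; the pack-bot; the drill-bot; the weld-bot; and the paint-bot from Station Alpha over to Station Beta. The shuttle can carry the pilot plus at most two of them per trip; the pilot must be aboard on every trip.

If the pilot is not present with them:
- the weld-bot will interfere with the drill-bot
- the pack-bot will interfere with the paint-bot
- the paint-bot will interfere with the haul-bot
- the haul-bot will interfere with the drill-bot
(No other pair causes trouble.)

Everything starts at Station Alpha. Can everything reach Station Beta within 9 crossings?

Yes

Yes — this plan uses 7 crossings (≤ 9):
1. Pilot goes to Station Beta with the drill-bot and the paint-bot.  [Station Alpha: the haul-bot, the pack-bot, the sort-bot, the weld-bot | Station Beta: the drill-bot, the paint-bot]
2. Pilot goes back to Station Alpha alone.  [Station Alpha: the haul-bot, the pack-bot, the sort-bot, the weld-bot | Station Beta: the drill-bot, the paint-bot]
3. Pilot goes to Station Beta with the haul-bot and the sort-bot.  [Station Alpha: the pack-bot, the weld-bot | Station Beta: the drill-bot, the haul-bot, the paint-bot, the sort-bot]
4. Pilot goes back to Station Alpha with the drill-bot and the paint-bot.  [Station Alpha: the drill-bot, the pack-bot, the paint-bot, the weld-bot | Station Beta: the haul-bot, the sort-bot]
5. Pilot goes to Station Beta with the pack-bot and the weld-bot.  [Station Alpha: the drill-bot, the paint-bot | Station Beta: the haul-bot, the pack-bot, the sort-bot, the weld-bot]
6. Pilot goes back to Station Alpha alone.  [Station Alpha: the drill-bot, the paint-bot | Station Beta: the haul-bot, the pack-bot, the sort-bot, the weld-bot]
7. Pilot goes to Station Beta with the drill-bot and the paint-bot.  [Station Alpha: — | Station Beta: the drill-bot, the haul-bot, the pack-bot, the paint-bot, the sort-bot, the weld-bot]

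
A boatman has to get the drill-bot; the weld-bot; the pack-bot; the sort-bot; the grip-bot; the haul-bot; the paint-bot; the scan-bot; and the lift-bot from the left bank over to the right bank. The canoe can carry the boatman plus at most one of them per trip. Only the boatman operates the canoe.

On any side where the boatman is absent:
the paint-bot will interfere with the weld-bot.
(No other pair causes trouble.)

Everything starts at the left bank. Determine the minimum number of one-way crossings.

Counting alone: the boatman can take at most 1 across per trip to the right bank, so moving all 9 needs at least 9 loaded trips out, with a return between consecutive ones — at least 17 crossings.
The plan below uses exactly 17 crossings, so it is optimal:
1. Boatman goes to the right bank with the weld-bot.  [the left bank: the drill-bot, the grip-bot, the haul-bot, the lift-bot, the pack-bot, the paint-bot, the scan-bot, the sort-bot | the right bank: the weld-bot]
2. Boatman goes back to the left bank alone.  [the left bank: the drill-bot, the grip-bot, the haul-bot, the lift-bot, the pack-bot, the paint-bot, the scan-bot, the sort-bot | the right bank: the weld-bot]
3. Boatman goes to the right bank with the drill-bot.  [the left bank: the grip-bot, the haul-bot, the lift-bot, the pack-bot, the paint-bot, the scan-bot, the sort-bot | the right bank: the drill-bot, the weld-bot]
4. Boatman goes back to the left bank alone.  [the left bank: the grip-bot, the haul-bot, the lift-bot, the pack-bot, the paint-bot, the scan-bot, the sort-bot | the right bank: the drill-bot, the weld-bot]
5. Boatman goes to the right bank with the pack-bot.  [the left bank: the grip-bot, the haul-bot, the lift-bot, the paint-bot, the scan-bot, the sort-bot | the right bank: the drill-bot, the pack-bot, the weld-bot]
6. Boatman goes back to the left bank alone.  [the left bank: the grip-bot, the haul-bot, the lift-bot, the paint-bot, the scan-bot, the sort-bot | the right bank: the drill-bot, the pack-bot, the weld-bot]
7. Boatman goes to the right bank with the sort-bot.  [the left bank: the grip-bot, the haul-bot, the lift-bot, the paint-bot, the scan-bot | the right bank: the drill-bot, the pack-bot, the sort-bot, the weld-bot]
8. Boatman goes back to the left bank alone.  [the left bank: the grip-bot, the haul-bot, the lift-bot, the paint-bot, the scan-bot | the right bank: the drill-bot, the pack-bot, the sort-bot, the weld-bot]
9. Boatman goes to the right bank with the grip-bot.  [the left bank: the haul-bot, the lift-bot, the paint-bot, the scan-bot | the right bank: the drill-bot, the grip-bot, the pack-bot, the sort-bot, the weld-bot]
10. Boatman goes back to the left bank alone.  [the left bank: the haul-bot, the lift-bot, the paint-bot, the scan-bot | the right bank: the drill-bot, the grip-bot, the pack-bot, the sort-bot, the weld-bot]
11. Boatman goes to the right bank with the haul-bot.  [the left bank: the lift-bot, the paint-bot, the scan-bot | the right bank: the drill-bot, the grip-bot, the haul-bot, the pack-bot, the sort-bot, the weld-bot]
12. Boatman goes back to the left bank alone.  [the left bank: the lift-bot, the paint-bot, the scan-bot | the right bank: the drill-bot, the grip-bot, the haul-bot, the pack-bot, the sort-bot, the weld-bot]
13. Boatman goes to the right bank with the scan-bot.  [the left bank: the lift-bot, the paint-bot | the right bank: the drill-bot, the grip-bot, the haul-bot, the pack-bot, the scan-bot, the sort-bot, the weld-bot]
14. Boatman goes back to the left bank alone.  [the left bank: the lift-bot, the paint-bot | the right bank: the drill-bot, the grip-bot, the haul-bot, the pack-bot, the scan-bot, the sort-bot, the weld-bot]
15. Boatman goes to the right bank with the lift-bot.  [the left bank: the paint-bot | the right bank: the drill-bot, the grip-bot, the haul-bot, the lift-bot, the pack-bot, the scan-bot, the sort-bot, the weld-bot]
16. Boatman goes back to the left bank alone.  [the left bank: the paint-bot | the right bank: the drill-bot, the grip-bot, the haul-bot, the lift-bot, the pack-bot, the scan-bot, the sort-bot, the weld-bot]
17. Boatman goes to the right bank with the paint-bot.  [the left bank: — | the right bank: the drill-bot, the grip-bot, the haul-bot, the lift-bot, the pack-bot, the paint-bot, the scan-bot, the sort-bot, the weld-bot]

17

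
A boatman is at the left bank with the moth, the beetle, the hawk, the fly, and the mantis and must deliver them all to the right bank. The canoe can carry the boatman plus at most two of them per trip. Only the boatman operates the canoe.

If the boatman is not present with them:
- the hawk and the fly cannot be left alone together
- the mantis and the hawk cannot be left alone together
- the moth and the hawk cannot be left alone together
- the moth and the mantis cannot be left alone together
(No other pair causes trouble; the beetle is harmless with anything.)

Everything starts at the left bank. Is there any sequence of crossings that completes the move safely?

1. Boatman goes to the right bank with the hawk and the moth.
2. Boatman goes back to the left bank with the moth.
3. Boatman goes to the right bank with the beetle and the moth.
4. Boatman goes back to the left bank with the moth.
5. Boatman goes to the right bank with the fly and the moth.
6. Boatman goes back to the left bank with the hawk.
7. Boatman goes to the right bank with the hawk and the mantis.

Yes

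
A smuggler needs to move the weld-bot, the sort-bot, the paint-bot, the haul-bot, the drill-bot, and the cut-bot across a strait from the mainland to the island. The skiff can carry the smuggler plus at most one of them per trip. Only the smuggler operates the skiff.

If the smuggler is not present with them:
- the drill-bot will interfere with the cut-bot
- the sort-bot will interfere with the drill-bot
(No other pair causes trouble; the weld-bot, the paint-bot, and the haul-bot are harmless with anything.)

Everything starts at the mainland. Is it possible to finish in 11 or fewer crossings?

No

Counting alone: the smuggler can take at most 1 across per trip to the island, so moving all 6 needs at least 6 loaded trips out, with a return between consecutive ones — at least 11 crossings.
The safety rule pushes this higher. Following every safe sequence of crossings, the most of the 6 that can be at the island as the skiff arrives there on crossing 11 is 5 — never all 6.
So the move cannot be finished within 11 crossings. (The shortest complete plan takes 13:)
1. Smuggler goes to the island with the drill-bot.
2. Smuggler goes back to the mainland alone.
3. Smuggler goes to the island with the weld-bot.
4. Smuggler goes back to the mainland alone.
5. Smuggler goes to the island with the sort-bot.
6. Smuggler goes back to the mainland with the drill-bot.
7. Smuggler goes to the island with the cut-bot.
8. Smuggler goes back to the mainland alone.
9. Smuggler goes to the island with the paint-bot.
10. Smuggler goes back to the mainland alone.
11. Smuggler goes to the island with the haul-bot.
12. Smuggler goes back to the mainland alone.
13. Smuggler goes to the island with the drill-bot.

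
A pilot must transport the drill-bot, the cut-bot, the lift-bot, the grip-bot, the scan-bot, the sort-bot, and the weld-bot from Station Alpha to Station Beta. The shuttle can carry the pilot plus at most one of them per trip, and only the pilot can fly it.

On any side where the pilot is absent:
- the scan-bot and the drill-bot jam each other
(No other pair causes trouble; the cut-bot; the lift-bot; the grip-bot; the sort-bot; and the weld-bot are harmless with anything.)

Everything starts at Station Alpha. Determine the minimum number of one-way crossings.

13

Counting alone: the pilot can take at most 1 across per trip to Station Beta, so moving all 7 needs at least 7 loaded trips out, with a return between consecutive ones — at least 13 crossings.
The plan below uses exactly 13 crossings, so it is optimal:
1. Pilot goes to Station Beta with the drill-bot.  [Station Alpha: the cut-bot, the grip-bot, the lift-bot, the scan-bot, the sort-bot, the weld-bot | Station Beta: the drill-bot]
2. Pilot goes back to Station Alpha alone.  [Station Alpha: the cut-bot, the grip-bot, the lift-bot, the scan-bot, the sort-bot, the weld-bot | Station Beta: the drill-bot]
3. Pilot goes to Station Beta with the cut-bot.  [Station Alpha: the grip-bot, the lift-bot, the scan-bot, the sort-bot, the weld-bot | Station Beta: the cut-bot, the drill-bot]
4. Pilot goes back to Station Alpha alone.  [Station Alpha: the grip-bot, the lift-bot, the scan-bot, the sort-bot, the weld-bot | Station Beta: the cut-bot, the drill-bot]
5. Pilot goes to Station Beta with the lift-bot.  [Station Alpha: the grip-bot, the scan-bot, the sort-bot, the weld-bot | Station Beta: the cut-bot, the drill-bot, the lift-bot]
6. Pilot goes back to Station Alpha alone.  [Station Alpha: the grip-bot, the scan-bot, the sort-bot, the weld-bot | Station Beta: the cut-bot, the drill-bot, the lift-bot]
7. Pilot goes to Station Beta with the grip-bot.  [Station Alpha: the scan-bot, the sort-bot, the weld-bot | Station Beta: the cut-bot, the drill-bot, the grip-bot, the lift-bot]
8. Pilot goes back to Station Alpha alone.  [Station Alpha: the scan-bot, the sort-bot, the weld-bot | Station Beta: the cut-bot, the drill-bot, the grip-bot, the lift-bot]
9. Pilot goes to Station Beta with the sort-bot.  [Station Alpha: the scan-bot, the weld-bot | Station Beta: the cut-bot, the drill-bot, the grip-bot, the lift-bot, the sort-bot]
10. Pilot goes back to Station Alpha alone.  [Station Alpha: the scan-bot, the weld-bot | Station Beta: the cut-bot, the drill-bot, the grip-bot, the lift-bot, the sort-bot]
11. Pilot goes to Station Beta with the weld-bot.  [Station Alpha: the scan-bot | Station Beta: the cut-bot, the drill-bot, the grip-bot, the lift-bot, the sort-bot, the weld-bot]
12. Pilot goes back to Station Alpha alone.  [Station Alpha: the scan-bot | Station Beta: the cut-bot, the drill-bot, the grip-bot, the lift-bot, the sort-bot, the weld-bot]
13. Pilot goes to Station Beta with the scan-bot.  [Station Alpha: — | Station Beta: the cut-bot, the drill-bot, the grip-bot, the lift-bot, the scan-bot, the sort-bot, the weld-bot]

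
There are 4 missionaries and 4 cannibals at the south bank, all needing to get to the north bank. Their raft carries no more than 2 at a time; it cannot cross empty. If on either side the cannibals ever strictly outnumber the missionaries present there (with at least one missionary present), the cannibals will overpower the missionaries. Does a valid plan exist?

No

Following every safe sequence of crossings from the start, the most of the 8 that can be at the north bank as the raft arrives there on crossings 1, 3, 5 is 2, 3, 4 respectively; the best ever achieved is 4 of 8.
From crossing 7 on, no configuration arises that was not already reachable earlier: only 11 distinct safe configurations (who is on which side, and where the raft is) can ever be reached, none of them has everyone across, and every continuation just revisits them. They are: 0 missionaries + 0 cannibals across (raft back at the start); 0 missionaries + 1 cannibal across (raft there); 0 missionaries + 1 cannibal across (raft back at the start); 0 missionaries + 2 cannibals across (raft there); 0 missionaries + 2 cannibals across (raft back at the start); 0 missionaries + 3 cannibals across (raft there); 0 missionaries + 3 cannibals across (raft back at the start); 0 missionaries + 4 cannibals across (raft there); 1 missionary + 1 cannibal across (raft there); 1 missionary + 1 cannibal across (raft back at the start); 2 missionaries + 2 cannibals across (raft there). So no valid plan exists.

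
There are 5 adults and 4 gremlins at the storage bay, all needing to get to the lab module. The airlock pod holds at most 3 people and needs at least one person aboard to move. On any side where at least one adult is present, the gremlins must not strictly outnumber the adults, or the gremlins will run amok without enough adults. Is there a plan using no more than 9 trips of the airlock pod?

Yes

Yes — this plan uses 7 crossings (≤ 9):
1. 3 gremlins → the lab module.  (the storage bay: 5A 1G; the lab module: 0A 3G)
2. 1 gremlin ← the storage bay.  (the storage bay: 5A 2G; the lab module: 0A 2G)
3. 3 adults → the lab module.  (the storage bay: 2A 2G; the lab module: 3A 2G)
4. 1 adult ← the storage bay.  (the storage bay: 3A 2G; the lab module: 2A 2G)
5. 2 adults and 1 gremlin → the lab module.  (the storage bay: 1A 1G; the lab module: 4A 3G)
6. 1 adult ← the storage bay.  (the storage bay: 2A 1G; the lab module: 3A 3G)
7. 2 adults and 1 gremlin → the lab module.  (the storage bay: 0A 0G; the lab module: 5A 4G)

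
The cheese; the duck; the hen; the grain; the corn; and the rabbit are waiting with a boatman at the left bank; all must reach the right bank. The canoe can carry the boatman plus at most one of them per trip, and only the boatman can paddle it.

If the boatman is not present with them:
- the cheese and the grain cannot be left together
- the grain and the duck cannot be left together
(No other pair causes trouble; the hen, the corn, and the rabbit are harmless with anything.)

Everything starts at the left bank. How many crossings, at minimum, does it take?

13

Counting alone: the boatman can take at most 1 across per trip to the right bank, so moving all 6 needs at least 6 loaded trips out, with a return between consecutive ones — at least 11 crossings.
The safety rule pushes this higher. Following every safe sequence of crossings, the most of the 6 that can be at the right bank as the canoe arrives there on crossing 11 is 5 — never all 6.
So no plan with fewer than 13 crossings exists, and this one achieves 13:
1. Boatman goes to the right bank with the grain.  [the left bank: the cheese, the corn, the duck, the hen, the rabbit | the right bank: the grain]
2. Boatman goes back to the left bank alone.  [the left bank: the cheese, the corn, the duck, the hen, the rabbit | the right bank: the grain]
3. Boatman goes to the right bank with the cheese.  [the left bank: the corn, the duck, the hen, the rabbit | the right bank: the cheese, the grain]
4. Boatman goes back to the left bank with the grain.  [the left bank: the corn, the duck, the grain, the hen, the rabbit | the right bank: the cheese]
5. Boatman goes to the right bank with the duck.  [the left bank: the corn, the grain, the hen, the rabbit | the right bank: the cheese, the duck]
6. Boatman goes back to the left bank alone.  [the left bank: the corn, the grain, the hen, the rabbit | the right bank: the cheese, the duck]
7. Boatman goes to the right bank with the hen.  [the left bank: the corn, the grain, the rabbit | the right bank: the cheese, the duck, the hen]
8. Boatman goes back to the left bank alone.  [the left bank: the corn, the grain, the rabbit | the right bank: the cheese, the duck, the hen]
9. Boatman goes to the right bank with the corn.  [the left bank: the grain, the rabbit | the right bank: the cheese, the corn, the duck, the hen]
10. Boatman goes back to the left bank alone.  [the left bank: the grain, the rabbit | the right bank: the cheese, the corn, the duck, the hen]
11. Boatman goes to the right bank with the rabbit.  [the left bank: the grain | the right bank: the cheese, the corn, the duck, the hen, the rabbit]
12. Boatman goes back to the left bank alone.  [the left bank: the grain | the right bank: the cheese, the corn, the duck, the hen, the rabbit]
13. Boatman goes to the right bank with the grain.  [the left bank: — | the right bank: the cheese, the corn, the duck, the grain, the hen, the rabbit]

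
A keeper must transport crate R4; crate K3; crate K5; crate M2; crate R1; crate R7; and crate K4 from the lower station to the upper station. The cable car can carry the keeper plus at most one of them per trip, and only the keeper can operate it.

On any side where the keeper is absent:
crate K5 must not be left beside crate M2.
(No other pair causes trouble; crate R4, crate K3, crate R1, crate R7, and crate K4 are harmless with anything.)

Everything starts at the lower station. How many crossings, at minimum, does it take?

13

Counting alone: the keeper can take at most 1 across per trip to the upper station, so moving all 7 needs at least 7 loaded trips out, with a return between consecutive ones — at least 13 crossings.
The plan below uses exactly 13 crossings, so it is optimal:
1. Keeper goes to the upper station with crate K5.
2. Keeper goes back to the lower station alone.
3. Keeper goes to the upper station with crate R4.
4. Keeper goes back to the lower station alone.
5. Keeper goes to the upper station with crate K3.
6. Keeper goes back to the lower station alone.
7. Keeper goes to the upper station with crate R1.
8. Keeper goes back to the lower station alone.
9. Keeper goes to the upper station with crate R7.
10. Keeper goes back to the lower station alone.
11. Keeper goes to the upper station with crate K4.
12. Keeper goes back to the lower station alone.
13. Keeper goes to the upper station with crate M2.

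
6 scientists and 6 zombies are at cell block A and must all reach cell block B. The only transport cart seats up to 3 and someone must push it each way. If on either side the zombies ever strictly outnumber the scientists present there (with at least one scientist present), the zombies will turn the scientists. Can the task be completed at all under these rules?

Following every safe sequence of crossings from the start, the most of the 12 that can be at cell block B as the transport cart arrives there on crossings 1, 3, 5 is 3, 5, 6 respectively; the best ever achieved is 6 of 12.
From crossing 7 on, no configuration arises that was not already reachable earlier: only 17 distinct safe configurations (who is on which side, and where the transport cart is) can ever be reached, none of them has everyone across, and every continuation just revisits them. They are: 0 scientists + 0 zombies across (transport cart back at the start); 0 scientists + 1 zombie across (transport cart there); 0 scientists + 1 zombie across (transport cart back at the start); 0 scientists + 2 zombies across (transport cart there); 0 scientists + 2 zombies across (transport cart back at the start); 0 scientists + 3 zombies across (transport cart there); 0 scientists + 3 zombies across (transport cart back at the start); 0 scientists + 4 zombies across (transport cart there); 0 scientists + 4 zombies across (transport cart back at the start); 0 scientists + 5 zombies across (transport cart there); 0 scientists + 5 zombies across (transport cart back at the start); 0 scientists + 6 zombies across (transport cart there); 1 scientist + 1 zombie across (transport cart there); 1 scientist + 1 zombie across (transport cart back at the start); 2 scientists + 2 zombies across (transport cart there); 2 scientists + 2 zombies across (transport cart back at the start); 3 scientists + 3 zombies across (transport cart there). So no valid plan exists.

No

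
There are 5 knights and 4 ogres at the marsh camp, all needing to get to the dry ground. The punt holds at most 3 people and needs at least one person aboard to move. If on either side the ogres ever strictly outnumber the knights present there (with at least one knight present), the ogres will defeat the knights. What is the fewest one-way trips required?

Counting alone: each trip to the dry ground takes at most 3 across and each return brings at least 1 back, so after t trips out (and t−1 returns) at most 3t − (t−1) of the 9 are across; that first reaches 9 at t = 4, so at least 7 crossings are needed.
The plan below uses exactly 7 crossings, so it is optimal:
1. 3 ogres → the dry ground.  (the marsh camp: 5K 1O; the dry ground: 0K 3O)
2. 1 ogre ← the marsh camp.  (the marsh camp: 5K 2O; the dry ground: 0K 2O)
3. 3 knights → the dry ground.  (the marsh camp: 2K 2O; the dry ground: 3K 2O)
4. 1 knight ← the marsh camp.  (the marsh camp: 3K 2O; the dry ground: 2K 2O)
5. 2 knights and 1 ogre → the dry ground.  (the marsh camp: 1K 1O; the dry ground: 4K 3O)
6. 1 knight ← the marsh camp.  (the marsh camp: 2K 1O; the dry ground: 3K 3O)
7. 2 knights and 1 ogre → the dry ground.  (the marsh camp: 0K 0O; the dry ground: 5K 4O)

7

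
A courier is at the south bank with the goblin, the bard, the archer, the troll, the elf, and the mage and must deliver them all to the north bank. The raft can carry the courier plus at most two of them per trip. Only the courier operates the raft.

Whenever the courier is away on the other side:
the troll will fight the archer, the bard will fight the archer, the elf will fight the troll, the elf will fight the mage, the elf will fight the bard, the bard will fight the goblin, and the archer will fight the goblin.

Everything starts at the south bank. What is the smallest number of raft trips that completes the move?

Whatever the first load, the items left behind include a forbidden pair without the courier. No opening move is safe, so no plan exists.

impossible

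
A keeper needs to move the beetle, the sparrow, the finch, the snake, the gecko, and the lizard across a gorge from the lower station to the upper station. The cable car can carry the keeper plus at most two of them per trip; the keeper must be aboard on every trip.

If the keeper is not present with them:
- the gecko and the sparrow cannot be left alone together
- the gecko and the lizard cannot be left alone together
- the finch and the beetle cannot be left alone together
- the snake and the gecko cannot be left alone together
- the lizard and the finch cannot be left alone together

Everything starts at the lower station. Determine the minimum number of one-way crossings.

7

Counting alone: the keeper can take at most 2 across per trip to the upper station, so moving all 6 needs at least 3 loaded trips out, with a return between consecutive ones — at least 5 crossings.
The safety rule pushes this higher. Following every safe sequence of crossings, the most of the 6 that can be at the upper station as the cable car arrives there on crossing 5 is 5 — never all 6.
So no plan with fewer than 7 crossings exists, and this one achieves 7:
1. Keeper goes to the upper station with the finch and the gecko.
2. Keeper goes back to the lower station alone.
3. Keeper goes to the upper station with the beetle and the sparrow.
4. Keeper goes back to the lower station with the finch and the gecko.
5. Keeper goes to the upper station with the lizard and the snake.
6. Keeper goes back to the lower station alone.
7. Keeper goes to the upper station with the finch and the gecko.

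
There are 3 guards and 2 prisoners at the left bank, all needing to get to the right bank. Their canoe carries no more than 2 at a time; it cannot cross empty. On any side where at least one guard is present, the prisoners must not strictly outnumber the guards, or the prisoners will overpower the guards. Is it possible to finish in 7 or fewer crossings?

Yes — this plan uses 7 crossings (≤ 7):
1. 2 prisoners → the right bank.  (the left bank: 3G 0P; the right bank: 0G 2P)
2. 1 prisoner ← the left bank.  (the left bank: 3G 1P; the right bank: 0G 1P)
3. 2 guards → the right bank.  (the left bank: 1G 1P; the right bank: 2G 1P)
4. 1 guard ← the left bank.  (the left bank: 2G 1P; the right bank: 1G 1P)
5. 1 guard and 1 prisoner → the right bank.  (the left bank: 1G 0P; the right bank: 2G 2P)
6. 1 prisoner ← the left bank.  (the left bank: 1G 1P; the right bank: 2G 1P)
7. 1 guard and 1 prisoner → the right bank.  (the left bank: 0G 0P; the right bank: 3G 2P)

Yes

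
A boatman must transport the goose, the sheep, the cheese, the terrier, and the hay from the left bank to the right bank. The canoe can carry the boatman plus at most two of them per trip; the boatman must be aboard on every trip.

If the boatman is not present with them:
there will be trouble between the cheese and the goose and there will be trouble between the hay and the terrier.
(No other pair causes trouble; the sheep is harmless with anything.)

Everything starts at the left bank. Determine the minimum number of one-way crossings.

5

Counting alone: the boatman can take at most 2 across per trip to the right bank, so moving all 5 needs at least 3 loaded trips out, with a return between consecutive ones — at least 5 crossings.
The plan below uses exactly 5 crossings, so it is optimal:
1. Boatman goes to the right bank with the goose and the terrier.
2. Boatman goes back to the left bank alone.
3. Boatman goes to the right bank with the sheep.
4. Boatman goes back to the left bank alone.
5. Boatman goes to the right bank with the cheese and the hay.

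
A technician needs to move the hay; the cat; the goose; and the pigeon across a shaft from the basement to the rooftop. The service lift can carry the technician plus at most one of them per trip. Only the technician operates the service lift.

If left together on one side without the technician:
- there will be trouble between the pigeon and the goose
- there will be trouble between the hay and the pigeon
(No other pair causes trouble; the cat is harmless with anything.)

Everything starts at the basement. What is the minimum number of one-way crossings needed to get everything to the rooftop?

Counting alone: the technician can take at most 1 across per trip to the rooftop, so moving all 4 needs at least 4 loaded trips out, with a return between consecutive ones — at least 7 crossings.
The safety rule pushes this higher. Following every safe sequence of crossings, the most of the 4 that can be at the rooftop as the service lift arrives there on crossing 7 is 3 — never all 4.
So no plan with fewer than 9 crossings exists, and this one achieves 9:
1. Technician goes to the rooftop with the pigeon.  [the basement: the cat, the goose, the hay | the rooftop: the pigeon]
2. Technician goes back to the basement alone.  [the basement: the cat, the goose, the hay | the rooftop: the pigeon]
3. Technician goes to the rooftop with the hay.  [the basement: the cat, the goose | the rooftop: the hay, the pigeon]
4. Technician goes back to the basement with the pigeon.  [the basement: the cat, the goose, the pigeon | the rooftop: the hay]
5. Technician goes to the rooftop with the goose.  [the basement: the cat, the pigeon | the rooftop: the goose, the hay]
6. Technician goes back to the basement alone.  [the basement: the cat, the pigeon | the rooftop: the goose, the hay]
7. Technician goes to the rooftop with the cat.  [the basement: the pigeon | the rooftop: the cat, the goose, the hay]
8. Technician goes back to the basement alone.  [the basement: the pigeon | the rooftop: the cat, the goose, the hay]
9. Technician goes to the rooftop with the pigeon.  [the basement: — | the rooftop: the cat, the goose, the hay, the pigeon]

9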